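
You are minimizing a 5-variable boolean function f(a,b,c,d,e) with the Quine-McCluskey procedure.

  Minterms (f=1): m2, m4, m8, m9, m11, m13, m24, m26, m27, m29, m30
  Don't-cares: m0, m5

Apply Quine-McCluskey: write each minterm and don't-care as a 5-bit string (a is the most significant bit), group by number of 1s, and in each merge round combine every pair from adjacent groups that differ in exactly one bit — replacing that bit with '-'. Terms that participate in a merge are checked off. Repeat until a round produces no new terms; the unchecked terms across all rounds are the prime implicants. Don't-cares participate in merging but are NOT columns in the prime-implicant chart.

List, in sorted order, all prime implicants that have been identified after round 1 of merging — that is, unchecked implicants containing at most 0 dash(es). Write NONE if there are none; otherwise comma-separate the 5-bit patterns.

NONE

[col 0] 00000*, 00010*, 00100*, 00101*, 01000*, 01001*, 01011*, 01101*, 11000*, 11010*, 11011*, 11101*, 11110*
[col 1] -1000, -1011, -1101, 0-000, 0-101, 00-00, 000-0, 0010-, 01-01, 010-1, 0100-, 11-10, 110-0, 1101-
Prime implicants: -1000, -1011, -1101, 0-000, 0-101, 00-00, 000-0, 0010-, 01-01, 010-1, 0100-, 11-10, 110-0, 1101-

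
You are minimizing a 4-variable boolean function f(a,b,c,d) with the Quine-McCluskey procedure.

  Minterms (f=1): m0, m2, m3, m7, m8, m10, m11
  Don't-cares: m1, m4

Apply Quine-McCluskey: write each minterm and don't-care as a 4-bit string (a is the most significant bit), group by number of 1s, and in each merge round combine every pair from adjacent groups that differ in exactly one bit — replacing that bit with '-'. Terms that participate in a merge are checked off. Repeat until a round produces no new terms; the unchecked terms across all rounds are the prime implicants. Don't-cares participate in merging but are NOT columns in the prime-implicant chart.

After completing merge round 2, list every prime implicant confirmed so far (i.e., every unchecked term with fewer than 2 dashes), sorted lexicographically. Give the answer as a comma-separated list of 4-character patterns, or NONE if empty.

[col 0] 0000*, 0001*, 0010*, 0011*, 0100*, 0111*, 1000*, 1010*, 1011*
[col 1] -000*, -010*, -011*, 0-00, 0-11, 00-0*, 00-1*, 000-*, 001-*, 10-0*, 101-*
[col 2] -0-0, -01-, 00--
Prime implicants: -0-0, -01-, 0-00, 0-11, 00--

0-00, 0-11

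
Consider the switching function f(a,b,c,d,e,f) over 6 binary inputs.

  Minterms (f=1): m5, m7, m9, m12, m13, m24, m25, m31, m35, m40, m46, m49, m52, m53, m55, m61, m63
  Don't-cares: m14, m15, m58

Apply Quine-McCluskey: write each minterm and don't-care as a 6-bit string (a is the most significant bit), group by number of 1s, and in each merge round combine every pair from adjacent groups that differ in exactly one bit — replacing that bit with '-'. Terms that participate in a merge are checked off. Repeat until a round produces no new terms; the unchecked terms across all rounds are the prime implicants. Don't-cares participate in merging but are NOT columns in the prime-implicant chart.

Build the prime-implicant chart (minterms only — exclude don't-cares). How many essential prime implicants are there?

9

Round 0: 000101✓ 000111✓ 001001✓ 001100✓ 001101✓ 001110✓ 001111✓ 011000✓ 011001✓ 011111✓ 100011 101000 101110✓ 110001✓ 110100✓ 110101✓ 110111✓ 111010 111101✓ 111111✓
Round 1: -01110 -11111 0-1001 0-1111 00-101✓ 00-111✓ 0001-1✓ 001-01 0011-0✓ 0011-1✓ 00110-✓ 00111-✓ 01100- 11-101✓ 11-111✓ 110-01 1101-1✓ 11010- 1111-1✓
Round 2: 00-1-1 0011-- 11-1-1
PIs = {-01110, -11111, 0-1001, 0-1111, 00-1-1, 001-01, 0011--, 01100-, 100011, 101000, 11-1-1, 110-01, 11010-, 111010}
Coverage chart:
  m5: 00-1-1 ←essential
  m7: 00-1-1 ←essential
  m9: 0-1001,001-01
  m12: 0011-- ←essential
  m13: 00-1-1,001-01,0011--
  m24: 01100- ←essential
  m25: 0-1001,01100-
  m31: -11111,0-1111
  m35: 100011 ←essential
  m40: 101000 ←essential
  m46: -01110 ←essential
  m49: 110-01 ←essential
  m52: 11010- ←essential
  m53: 11-1-1,110-01,11010-
  m55: 11-1-1 ←essential
  m61: 11-1-1 ←essential
  m63: -11111,11-1-1
Essential: -01110, 00-1-1, 0011--, 01100-, 100011, 101000, 11-1-1, 110-01, 11010-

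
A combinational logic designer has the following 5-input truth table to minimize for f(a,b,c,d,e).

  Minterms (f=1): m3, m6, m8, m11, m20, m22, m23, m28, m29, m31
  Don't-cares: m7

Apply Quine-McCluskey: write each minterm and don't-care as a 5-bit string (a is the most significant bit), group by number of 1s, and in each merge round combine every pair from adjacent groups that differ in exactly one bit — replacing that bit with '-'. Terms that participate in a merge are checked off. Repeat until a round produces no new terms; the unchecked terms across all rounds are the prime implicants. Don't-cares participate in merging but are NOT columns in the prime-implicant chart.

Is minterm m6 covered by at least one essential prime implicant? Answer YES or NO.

[col 0] 00011*, 00110*, 00111*, 01000, 01011*, 10100*, 10110*, 10111*, 11100*, 11101*, 11111*
[col 1] -0110*, -0111*, 0-011, 00-11, 0011-*, 1-100, 1-111, 101-0, 1011-*, 111-1, 1110-
[col 2] -011-
Prime implicants: -011-, 0-011, 00-11, 01000, 1-100, 1-111, 101-0, 111-1, 1110-
PI chart (minterm → PIs covering it):
  3 | 0-011,00-11
  6 | -011-  (sole → essential)
  8 | 01000  (sole → essential)
  11 | 0-011  (sole → essential)
  20 | 1-100,101-0
  22 | -011-,101-0
  23 | -011-,1-111
  28 | 1-100,1110-
  29 | 111-1,1110-
  31 | 1-111,111-1
Essential prime implicants: -011-, 0-011, 01000

YES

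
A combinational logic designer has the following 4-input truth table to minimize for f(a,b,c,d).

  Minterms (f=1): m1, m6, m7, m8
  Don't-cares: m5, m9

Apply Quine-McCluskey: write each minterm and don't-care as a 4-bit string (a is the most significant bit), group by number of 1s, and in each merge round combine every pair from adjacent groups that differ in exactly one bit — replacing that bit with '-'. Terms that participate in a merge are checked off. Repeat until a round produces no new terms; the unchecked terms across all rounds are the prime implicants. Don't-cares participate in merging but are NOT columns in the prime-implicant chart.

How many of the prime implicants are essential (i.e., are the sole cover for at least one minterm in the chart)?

2

size-2^0 implicants → 0001(✓)  0101(✓)  0110(✓)  0111(✓)  1000(✓)  1001(✓)
size-2^1 implicants → -001  0-01  01-1  011-  100-
Unchecked terms (primes): -001, 0-01, 01-1, 011-, 100-
Minterm coverage:
  m1 ⊆ -001,0-01
  m6 ⊆ 011- [E]
  m7 ⊆ 01-1,011-
  m8 ⊆ 100- [E]
E = {011-, 100-}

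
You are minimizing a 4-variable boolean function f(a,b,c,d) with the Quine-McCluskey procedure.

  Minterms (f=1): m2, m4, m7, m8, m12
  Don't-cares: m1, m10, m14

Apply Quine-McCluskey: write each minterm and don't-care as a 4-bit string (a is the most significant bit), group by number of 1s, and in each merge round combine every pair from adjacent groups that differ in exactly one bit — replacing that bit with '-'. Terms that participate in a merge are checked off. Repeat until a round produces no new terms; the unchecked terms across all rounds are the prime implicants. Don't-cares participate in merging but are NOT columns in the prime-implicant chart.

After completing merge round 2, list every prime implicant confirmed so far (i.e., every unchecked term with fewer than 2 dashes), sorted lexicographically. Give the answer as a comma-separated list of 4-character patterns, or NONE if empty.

Round 0: 0001 0010✓ 0100✓ 0111 1000✓ 1010✓ 1100✓ 1110✓
Round 1: -010 -100 1-00✓ 1-10✓ 10-0✓ 11-0✓
Round 2: 1--0
PIs = {-010, -100, 0001, 0111, 1--0}

-010, -100, 0001, 0111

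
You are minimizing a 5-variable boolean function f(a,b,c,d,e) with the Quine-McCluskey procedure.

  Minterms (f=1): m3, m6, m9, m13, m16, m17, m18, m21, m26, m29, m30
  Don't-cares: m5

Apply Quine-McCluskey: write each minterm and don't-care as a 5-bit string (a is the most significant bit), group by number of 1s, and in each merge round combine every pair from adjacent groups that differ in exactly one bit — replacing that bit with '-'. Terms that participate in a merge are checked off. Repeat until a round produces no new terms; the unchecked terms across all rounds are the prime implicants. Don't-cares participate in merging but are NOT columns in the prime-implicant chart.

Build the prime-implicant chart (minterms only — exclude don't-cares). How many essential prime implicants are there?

size-2^0 implicants → 00011  00101(✓)  00110  01001(✓)  01101(✓)  10000(✓)  10001(✓)  10010(✓)  10101(✓)  11010(✓)  11101(✓)  11110(✓)
size-2^1 implicants → -0101(✓)  -1101(✓)  0-101(✓)  01-01  1-010  1-101(✓)  10-01  100-0  1000-  11-10
size-2^2 implicants → --101
Unchecked terms (primes): --101, 00011, 00110, 01-01, 1-010, 10-01, 100-0, 1000-, 11-10
Minterm coverage:
  m3 ⊆ 00011 [E]
  m6 ⊆ 00110 [E]
  m9 ⊆ 01-01 [E]
  m13 ⊆ --101,01-01
  m16 ⊆ 100-0,1000-
  m17 ⊆ 10-01,1000-
  m18 ⊆ 1-010,100-0
  m21 ⊆ --101,10-01
  m26 ⊆ 1-010,11-10
  m29 ⊆ --101 [E]
  m30 ⊆ 11-10 [E]
E = {--101, 00011, 00110, 01-01, 11-10}

5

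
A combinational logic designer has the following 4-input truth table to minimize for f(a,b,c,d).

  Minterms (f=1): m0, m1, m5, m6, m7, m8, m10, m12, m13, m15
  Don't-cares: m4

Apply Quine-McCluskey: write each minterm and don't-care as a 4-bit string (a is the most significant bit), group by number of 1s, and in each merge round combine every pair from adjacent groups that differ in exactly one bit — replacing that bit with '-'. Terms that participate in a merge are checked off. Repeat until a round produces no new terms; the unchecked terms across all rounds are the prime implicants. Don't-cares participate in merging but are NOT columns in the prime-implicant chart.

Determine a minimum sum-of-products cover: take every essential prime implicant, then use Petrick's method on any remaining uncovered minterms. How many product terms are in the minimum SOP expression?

5

[col 0] 0000*, 0001*, 0100*, 0101*, 0110*, 0111*, 1000*, 1010*, 1100*, 1101*, 1111*
[col 1] -000*, -100*, -101*, -111*, 0-00*, 0-01*, 000-*, 01-0*, 01-1*, 010-*, 011-*, 1-00*, 10-0, 11-1*, 110-*
[col 2] --00, -1-1, -10-, 0-0-, 01--
Prime implicants: --00, -1-1, -10-, 0-0-, 01--, 10-0
PI chart (minterm → PIs covering it):
  0 | --00,0-0-
  1 | 0-0-  (sole → essential)
  5 | -1-1,-10-,0-0-,01--
  6 | 01--  (sole → essential)
  7 | -1-1,01--
  8 | --00,10-0
  10 | 10-0  (sole → essential)
  12 | --00,-10-
  13 | -1-1,-10-
  15 | -1-1  (sole → essential)
Essential prime implicants: -1-1, 0-0-, 01--, 10-0
Petrick residual → --00
Minimum SOP uses 5 PIs: c'd' + bd + a'c' + a'b + ab'd'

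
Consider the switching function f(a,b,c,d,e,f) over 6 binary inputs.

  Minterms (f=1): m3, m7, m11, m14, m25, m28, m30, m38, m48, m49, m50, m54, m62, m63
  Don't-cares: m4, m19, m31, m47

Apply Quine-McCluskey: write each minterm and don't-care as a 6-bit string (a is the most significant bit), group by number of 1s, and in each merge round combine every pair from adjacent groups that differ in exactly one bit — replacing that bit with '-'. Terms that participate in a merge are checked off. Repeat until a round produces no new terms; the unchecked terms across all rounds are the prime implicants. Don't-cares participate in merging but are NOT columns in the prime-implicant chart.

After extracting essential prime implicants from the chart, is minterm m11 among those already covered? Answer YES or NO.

YES

[col 0] 000011*, 000100, 000111*, 001011*, 001110*, 010011*, 011001, 011100*, 011110*, 011111*, 100110*, 101111*, 110000*, 110001*, 110010*, 110110*, 111110*, 111111*
[col 1] -11110*, -11111*, 0-0011, 0-1110, 00-011, 000-11, 0111-0, 01111-*, 1-0110, 1-1111, 11-110, 110-10, 1100-0, 11000-, 11111-*
[col 2] -1111-
Prime implicants: -1111-, 0-0011, 0-1110, 00-011, 000-11, 000100, 011001, 0111-0, 1-0110, 1-1111, 11-110, 110-10, 1100-0, 11000-
PI chart (minterm → PIs covering it):
  3 | 0-0011,00-011,000-11
  7 | 000-11  (sole → essential)
  11 | 00-011  (sole → essential)
  14 | 0-1110  (sole → essential)
  25 | 011001  (sole → essential)
  28 | 0111-0  (sole → essential)
  30 | -1111-,0-1110,0111-0
  38 | 1-0110  (sole → essential)
  48 | 1100-0,11000-
  49 | 11000-  (sole → essential)
  50 | 110-10,1100-0
  54 | 1-0110,11-110,110-10
  62 | -1111-,11-110
  63 | -1111-,1-1111
Essential prime implicants: 0-1110, 00-011, 000-11, 011001, 0111-0, 1-0110, 11000-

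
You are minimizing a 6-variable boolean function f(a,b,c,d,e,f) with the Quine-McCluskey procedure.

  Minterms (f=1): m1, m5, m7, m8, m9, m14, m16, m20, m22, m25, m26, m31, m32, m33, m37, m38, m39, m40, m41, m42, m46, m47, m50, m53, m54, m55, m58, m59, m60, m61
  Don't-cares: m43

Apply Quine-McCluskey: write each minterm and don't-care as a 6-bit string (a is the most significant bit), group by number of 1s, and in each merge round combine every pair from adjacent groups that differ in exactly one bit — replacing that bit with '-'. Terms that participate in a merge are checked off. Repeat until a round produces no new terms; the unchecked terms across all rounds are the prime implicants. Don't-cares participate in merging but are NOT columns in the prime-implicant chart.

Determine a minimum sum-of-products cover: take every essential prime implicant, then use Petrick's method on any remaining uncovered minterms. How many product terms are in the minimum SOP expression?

15

size-2^0 implicants → 000001(✓)  000101(✓)  000111(✓)  001000(✓)  001001(✓)  001110(✓)  010000(✓)  010100(✓)  010110(✓)  011001(✓)  011010(✓)  011111  100000(✓)  100001(✓)  100101(✓)  100110(✓)  100111(✓)  101000(✓)  101001(✓)  101010(✓)  101011(✓)  101110(✓)  101111(✓)  110010(✓)  110101(✓)  110110(✓)  110111(✓)  111010(✓)  111011(✓)  111100(✓)  111101(✓)
size-2^1 implicants → -00001(✓)  -00101(✓)  -00111(✓)  -01000(✓)  -01001(✓)  -01110  -10110  -11010  0-1001  00-001(✓)  000-01(✓)  0001-1(✓)  00100-(✓)  010-00  0101-0  1-0101(✓)  1-0110(✓)  1-0111(✓)  1-1010(✓)  1-1011(✓)  10-000(✓)  10-001(✓)  10-110(✓)  10-111(✓)  100-01(✓)  10000-(✓)  1001-1(✓)  10011-(✓)  101-10(✓)  101-11(✓)  1010-0(✓)  1010-1(✓)  10100-(✓)  10101-(✓)  10111-(✓)  11-010  11-101  110-10  1101-1(✓)  11011-(✓)  11101-(✓)  11110-
size-2^2 implicants → -0-001  -00-01  -001-1  -0100-  1-01-1  1-011-  1-101-  10-00-  10-11-  101-1-  1010--
Unchecked terms (primes): -0-001, -00-01, -001-1, -0100-, -01110, -10110, -11010, 0-1001, 010-00, 0101-0, 011111, 1-01-1, 1-011-, 1-101-, 10-00-, 10-11-, 101-1-, 1010--, 11-010, 11-101, 110-10, 11110-
Minterm coverage:
  m1 ⊆ -0-001,-00-01
  m5 ⊆ -00-01,-001-1
  m7 ⊆ -001-1 [E]
  m8 ⊆ -0100- [E]
  m9 ⊆ -0-001,-0100-,0-1001
  m14 ⊆ -01110 [E]
  m16 ⊆ 010-00 [E]
  m20 ⊆ 010-00,0101-0
  m22 ⊆ -10110,0101-0
  m25 ⊆ 0-1001 [E]
  m26 ⊆ -11010 [E]
  m31 ⊆ 011111 [E]
  m32 ⊆ 10-00- [E]
  m33 ⊆ -0-001,-00-01,10-00-
  m37 ⊆ -00-01,-001-1,1-01-1
  m38 ⊆ 1-011-,10-11-
  m39 ⊆ -001-1,1-01-1,1-011-,10-11-
  m40 ⊆ -0100-,10-00-,1010--
  m41 ⊆ -0-001,-0100-,10-00-,1010--
  m42 ⊆ 1-101-,101-1-,1010--
  m46 ⊆ -01110,10-11-,101-1-
  m47 ⊆ 10-11-,101-1-
  m50 ⊆ 11-010,110-10
  m53 ⊆ 1-01-1,11-101
  m54 ⊆ -10110,1-011-,110-10
  m55 ⊆ 1-01-1,1-011-
  m58 ⊆ -11010,1-101-,11-010
  m59 ⊆ 1-101- [E]
  m60 ⊆ 11110- [E]
  m61 ⊆ 11-101,11110-
E = {-001-1, -0100-, -01110, -11010, 0-1001, 010-00, 011111, 1-101-, 10-00-, 11110-}
Petrick residual → -0-001, -10110, 1-01-1, 10-11-, 11-010
Cover = b'd'e'f + b'c'df + b'cd'e' + b'cdef' + bc'def' + bcd'ef' + a'cd'e'f + a'bc'e'f' + a'bcdef + ac'df + acd'e + ab'd'e' + ab'de + abd'ef' + abcde'  |cover|=15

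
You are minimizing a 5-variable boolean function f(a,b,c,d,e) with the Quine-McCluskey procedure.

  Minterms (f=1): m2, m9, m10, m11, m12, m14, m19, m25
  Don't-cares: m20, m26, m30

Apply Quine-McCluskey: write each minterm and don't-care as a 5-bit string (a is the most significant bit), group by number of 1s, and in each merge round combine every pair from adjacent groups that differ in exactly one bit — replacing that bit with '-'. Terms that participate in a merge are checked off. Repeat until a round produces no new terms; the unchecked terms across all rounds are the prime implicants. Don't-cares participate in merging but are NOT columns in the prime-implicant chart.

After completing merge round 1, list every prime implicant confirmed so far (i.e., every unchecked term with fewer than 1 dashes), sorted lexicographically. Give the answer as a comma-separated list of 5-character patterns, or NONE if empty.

10011, 10100

[col 0] 00010*, 01001*, 01010*, 01011*, 01100*, 01110*, 10011, 10100, 11001*, 11010*, 11110*
[col 1] -1001, -1010*, -1110*, 0-010, 01-10*, 010-1, 0101-, 011-0, 11-10*
[col 2] -1-10
Prime implicants: -1-10, -1001, 0-010, 010-1, 0101-, 011-0, 10011, 10100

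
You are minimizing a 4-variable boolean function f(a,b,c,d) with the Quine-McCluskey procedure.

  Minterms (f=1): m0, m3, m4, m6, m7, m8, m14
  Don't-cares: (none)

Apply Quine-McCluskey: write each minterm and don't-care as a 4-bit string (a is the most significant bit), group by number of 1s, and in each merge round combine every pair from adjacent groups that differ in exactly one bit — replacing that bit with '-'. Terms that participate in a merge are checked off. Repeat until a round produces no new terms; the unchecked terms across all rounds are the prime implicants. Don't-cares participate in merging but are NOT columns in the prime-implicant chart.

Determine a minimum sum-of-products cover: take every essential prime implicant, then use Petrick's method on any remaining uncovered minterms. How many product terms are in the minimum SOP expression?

4

[col 0] 0000*, 0011*, 0100*, 0110*, 0111*, 1000*, 1110*
[col 1] -000, -110, 0-00, 0-11, 01-0, 011-
Prime implicants: -000, -110, 0-00, 0-11, 01-0, 011-
PI chart (minterm → PIs covering it):
  0 | -000,0-00
  3 | 0-11  (sole → essential)
  4 | 0-00,01-0
  6 | -110,01-0,011-
  7 | 0-11,011-
  8 | -000  (sole → essential)
  14 | -110  (sole → essential)
Essential prime implicants: -000, -110, 0-11
Petrick residual → 0-00
Minimum SOP uses 4 PIs: b'c'd' + bcd' + a'c'd' + a'cd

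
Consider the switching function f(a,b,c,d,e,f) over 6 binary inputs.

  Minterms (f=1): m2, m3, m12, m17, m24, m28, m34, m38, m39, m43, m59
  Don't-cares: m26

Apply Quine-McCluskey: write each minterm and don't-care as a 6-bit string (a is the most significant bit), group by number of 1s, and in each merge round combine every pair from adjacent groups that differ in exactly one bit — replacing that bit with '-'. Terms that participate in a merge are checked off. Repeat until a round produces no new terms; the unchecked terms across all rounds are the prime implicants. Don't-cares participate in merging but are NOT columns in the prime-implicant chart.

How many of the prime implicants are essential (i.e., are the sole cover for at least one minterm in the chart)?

5

[col 0] 000010*, 000011*, 001100*, 010001, 011000*, 011010*, 011100*, 100010*, 100110*, 100111*, 101011*, 111011*
[col 1] -00010, 0-1100, 00001-, 011-00, 0110-0, 1-1011, 100-10, 10011-
Prime implicants: -00010, 0-1100, 00001-, 010001, 011-00, 0110-0, 1-1011, 100-10, 10011-
PI chart (minterm → PIs covering it):
  2 | -00010,00001-
  3 | 00001-  (sole → essential)
  12 | 0-1100  (sole → essential)
  17 | 010001  (sole → essential)
  24 | 011-00,0110-0
  28 | 0-1100,011-00
  34 | -00010,100-10
  38 | 100-10,10011-
  39 | 10011-  (sole → essential)
  43 | 1-1011  (sole → essential)
  59 | 1-1011  (sole → essential)
Essential prime implicants: 0-1100, 00001-, 010001, 1-1011, 10011-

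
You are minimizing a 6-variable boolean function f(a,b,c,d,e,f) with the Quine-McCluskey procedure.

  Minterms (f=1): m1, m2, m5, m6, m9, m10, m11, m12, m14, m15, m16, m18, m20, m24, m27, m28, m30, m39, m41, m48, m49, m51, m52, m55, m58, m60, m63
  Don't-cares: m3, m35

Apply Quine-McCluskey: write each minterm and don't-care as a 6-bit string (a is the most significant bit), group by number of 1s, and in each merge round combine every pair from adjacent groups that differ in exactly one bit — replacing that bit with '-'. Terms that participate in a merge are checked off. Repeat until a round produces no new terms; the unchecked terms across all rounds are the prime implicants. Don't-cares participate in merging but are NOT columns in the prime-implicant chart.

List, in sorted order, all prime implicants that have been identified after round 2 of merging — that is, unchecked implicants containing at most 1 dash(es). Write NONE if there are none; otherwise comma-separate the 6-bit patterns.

-00011, -01001, 0-0010, 0-1011, 000-01, 0100-0, 11-111, 1100-1, 11000-, 111010

[col 0] 000001*, 000010*, 000011*, 000101*, 000110*, 001001*, 001010*, 001011*, 001100*, 001110*, 001111*, 010000*, 010010*, 010100*, 011000*, 011011*, 011100*, 011110*, 100011*, 100111*, 101001*, 110000*, 110001*, 110011*, 110100*, 110111*, 111010, 111100*, 111111*
[col 1] -00011, -01001, -10000*, -10100*, -11100*, 0-0010, 0-1011, 0-1100*, 0-1110*, 00-001*, 00-010*, 00-011*, 00-110*, 000-01, 000-10*, 0000-1*, 00001-*, 001-10*, 001-11*, 0010-1*, 00101-*, 0011-0*, 00111-*, 01-000*, 01-100*, 010-00*, 0100-0, 011-00*, 0111-0*, 1-0011*, 1-0111*, 100-11*, 11-100*, 11-111, 110-00*, 110-11*, 1100-1, 11000-
[col 2] -1-100, -10-00, 0-11-0, 00--10, 00-0-1, 00-01-, 001-1-, 01--00, 1-0-11
Prime implicants: -00011, -01001, -1-100, -10-00, 0-0010, 0-1011, 0-11-0, 00--10, 00-0-1, 00-01-, 000-01, 001-1-, 01--00, 0100-0, 1-0-11, 11-111, 1100-1, 11000-, 111010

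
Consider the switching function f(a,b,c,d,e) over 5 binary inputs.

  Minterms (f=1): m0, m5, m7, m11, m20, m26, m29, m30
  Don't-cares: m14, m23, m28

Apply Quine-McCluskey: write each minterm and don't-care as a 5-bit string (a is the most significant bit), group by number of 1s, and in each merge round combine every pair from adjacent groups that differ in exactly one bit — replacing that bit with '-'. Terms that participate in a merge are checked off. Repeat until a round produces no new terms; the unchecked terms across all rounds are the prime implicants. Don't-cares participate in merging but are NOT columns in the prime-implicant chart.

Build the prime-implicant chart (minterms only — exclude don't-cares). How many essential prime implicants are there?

Round 0: 00000 00101✓ 00111✓ 01011 01110✓ 10100✓ 10111✓ 11010✓ 11100✓ 11101✓ 11110✓
Round 1: -0111 -1110 001-1 1-100 11-10 111-0 1110-
PIs = {-0111, -1110, 00000, 001-1, 01011, 1-100, 11-10, 111-0, 1110-}
Coverage chart:
  m0: 00000 ←essential
  m5: 001-1 ←essential
  m7: -0111,001-1
  m11: 01011 ←essential
  m20: 1-100 ←essential
  m26: 11-10 ←essential
  m29: 1110- ←essential
  m30: -1110,11-10,111-0
Essential: 00000, 001-1, 01011, 1-100, 11-10, 1110-

6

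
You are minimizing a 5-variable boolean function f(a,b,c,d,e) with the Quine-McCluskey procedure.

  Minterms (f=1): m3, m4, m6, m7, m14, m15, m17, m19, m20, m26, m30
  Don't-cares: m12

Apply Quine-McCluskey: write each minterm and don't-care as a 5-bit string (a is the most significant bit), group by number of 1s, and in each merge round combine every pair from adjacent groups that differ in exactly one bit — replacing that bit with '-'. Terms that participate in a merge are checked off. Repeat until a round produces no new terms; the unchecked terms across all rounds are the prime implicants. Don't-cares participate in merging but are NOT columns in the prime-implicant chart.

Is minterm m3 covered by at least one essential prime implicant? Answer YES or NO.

NO

size-2^0 implicants → 00011(✓)  00100(✓)  00110(✓)  00111(✓)  01100(✓)  01110(✓)  01111(✓)  10001(✓)  10011(✓)  10100(✓)  11010(✓)  11110(✓)
size-2^1 implicants → -0011  -0100  -1110  0-100(✓)  0-110(✓)  0-111(✓)  00-11  001-0(✓)  0011-(✓)  011-0(✓)  0111-(✓)  100-1  11-10
size-2^2 implicants → 0-1-0  0-11-
Unchecked terms (primes): -0011, -0100, -1110, 0-1-0, 0-11-, 00-11, 100-1, 11-10
Minterm coverage:
  m3 ⊆ -0011,00-11
  m4 ⊆ -0100,0-1-0
  m6 ⊆ 0-1-0,0-11-
  m7 ⊆ 0-11-,00-11
  m14 ⊆ -1110,0-1-0,0-11-
  m15 ⊆ 0-11- [E]
  m17 ⊆ 100-1 [E]
  m19 ⊆ -0011,100-1
  m20 ⊆ -0100 [E]
  m26 ⊆ 11-10 [E]
  m30 ⊆ -1110,11-10
E = {-0100, 0-11-, 100-1, 11-10}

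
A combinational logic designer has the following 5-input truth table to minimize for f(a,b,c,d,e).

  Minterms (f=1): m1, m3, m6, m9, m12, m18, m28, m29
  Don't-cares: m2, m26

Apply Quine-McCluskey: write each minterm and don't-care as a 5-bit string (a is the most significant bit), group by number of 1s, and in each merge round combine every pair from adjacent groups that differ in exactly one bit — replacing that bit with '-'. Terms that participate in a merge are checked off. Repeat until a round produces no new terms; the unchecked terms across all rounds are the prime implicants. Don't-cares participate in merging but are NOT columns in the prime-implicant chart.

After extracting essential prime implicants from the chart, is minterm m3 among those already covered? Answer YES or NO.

Round 0: 00001✓ 00010✓ 00011✓ 00110✓ 01001✓ 01100✓ 10010✓ 11010✓ 11100✓ 11101✓
Round 1: -0010 -1100 0-001 00-10 000-1 0001- 1-010 1110-
PIs = {-0010, -1100, 0-001, 00-10, 000-1, 0001-, 1-010, 1110-}
Coverage chart:
  m1: 0-001,000-1
  m3: 000-1,0001-
  m6: 00-10 ←essential
  m9: 0-001 ←essential
  m12: -1100 ←essential
  m18: -0010,1-010
  m28: -1100,1110-
  m29: 1110- ←essential
Essential: -1100, 0-001, 00-10, 1110-

NO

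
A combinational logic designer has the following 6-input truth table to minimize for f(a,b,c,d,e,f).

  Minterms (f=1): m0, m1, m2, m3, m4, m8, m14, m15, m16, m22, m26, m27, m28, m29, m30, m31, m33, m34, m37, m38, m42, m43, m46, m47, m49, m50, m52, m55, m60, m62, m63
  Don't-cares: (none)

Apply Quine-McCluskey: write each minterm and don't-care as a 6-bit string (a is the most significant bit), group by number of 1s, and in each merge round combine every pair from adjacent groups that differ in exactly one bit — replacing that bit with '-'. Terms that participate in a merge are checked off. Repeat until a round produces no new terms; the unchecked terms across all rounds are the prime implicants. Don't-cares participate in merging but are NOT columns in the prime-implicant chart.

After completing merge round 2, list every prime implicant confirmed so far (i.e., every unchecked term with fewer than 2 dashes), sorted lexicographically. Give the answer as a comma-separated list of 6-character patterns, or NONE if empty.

-00001, -00010, 0-0000, 00-000, 000-00, 01-110, 1-0001, 1-0010, 100-01, 11-100, 11-111

Round 0: 000000✓ 000001✓ 000010✓ 000011✓ 000100✓ 001000✓ 001110✓ 001111✓ 010000✓ 010110✓ 011010✓ 011011✓ 011100✓ 011101✓ 011110✓ 011111✓ 100001✓ 100010✓ 100101✓ 100110✓ 101010✓ 101011✓ 101110✓ 101111✓ 110001✓ 110010✓ 110100✓ 110111✓ 111100✓ 111110✓ 111111✓
Round 1: -00001 -00010 -01110✓ -01111✓ -11100✓ -11110✓ -11111✓ 0-0000 0-1110✓ 0-1111✓ 00-000 000-00 0000-0✓ 0000-1✓ 00000-✓ 00001-✓ 00111-✓ 01-110 011-10✓ 011-11✓ 01101-✓ 0111-0✓ 0111-1✓ 01110-✓ 01111-✓ 1-0001 1-0010 1-1110✓ 1-1111✓ 10-010✓ 10-110✓ 100-01 100-10✓ 101-10✓ 101-11✓ 10101-✓ 10111-✓ 11-100 11-111 1111-0✓ 11111-✓
Round 2: --1110✓ --1111✓ -0111-✓ -111-0 -1111-✓ 0-111-✓ 0000-- 011-1- 0111-- 1-111-✓ 10--10 101-1-
Round 3: --111-
PIs = {--111-, -00001, -00010, -111-0, 0-0000, 00-000, 000-00, 0000--, 01-110, 011-1-, 0111--, 1-0001, 1-0010, 10--10, 100-01, 101-1-, 11-100, 11-111}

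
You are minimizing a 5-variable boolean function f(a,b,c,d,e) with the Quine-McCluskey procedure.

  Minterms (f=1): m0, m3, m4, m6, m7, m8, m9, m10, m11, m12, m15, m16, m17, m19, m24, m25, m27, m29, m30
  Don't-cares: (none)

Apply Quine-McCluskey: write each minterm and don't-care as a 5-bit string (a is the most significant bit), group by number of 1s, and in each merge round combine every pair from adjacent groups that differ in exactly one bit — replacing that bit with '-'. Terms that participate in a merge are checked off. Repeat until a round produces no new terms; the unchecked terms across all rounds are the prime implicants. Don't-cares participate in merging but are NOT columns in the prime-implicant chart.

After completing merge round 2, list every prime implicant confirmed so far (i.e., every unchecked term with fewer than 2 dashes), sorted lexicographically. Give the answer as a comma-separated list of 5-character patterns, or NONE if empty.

001-0, 0011-, 11-01, 11110

[col 0] 00000*, 00011*, 00100*, 00110*, 00111*, 01000*, 01001*, 01010*, 01011*, 01100*, 01111*, 10000*, 10001*, 10011*, 11000*, 11001*, 11011*, 11101*, 11110
[col 1] -0000*, -0011*, -1000*, -1001*, -1011*, 0-000*, 0-011*, 0-100*, 0-111*, 00-00*, 00-11*, 001-0, 0011-, 01-00*, 01-11*, 010-0*, 010-1*, 0100-*, 0101-*, 1-000*, 1-001*, 1-011*, 100-1*, 1000-*, 11-01, 110-1*, 1100-*
[col 2] --000, --011, -10-1, -100-, 0--00, 0--11, 010--, 1-0-1, 1-00-
Prime implicants: --000, --011, -10-1, -100-, 0--00, 0--11, 001-0, 0011-, 010--, 1-0-1, 1-00-, 11-01, 11110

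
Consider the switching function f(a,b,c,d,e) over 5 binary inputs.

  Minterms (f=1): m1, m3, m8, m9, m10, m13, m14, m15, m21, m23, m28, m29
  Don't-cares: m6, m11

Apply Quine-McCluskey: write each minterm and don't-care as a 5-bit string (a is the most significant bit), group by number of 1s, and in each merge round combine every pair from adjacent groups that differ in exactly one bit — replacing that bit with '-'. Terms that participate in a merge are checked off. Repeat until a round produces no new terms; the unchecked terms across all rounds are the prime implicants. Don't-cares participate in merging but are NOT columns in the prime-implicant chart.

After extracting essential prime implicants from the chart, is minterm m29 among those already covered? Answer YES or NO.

[col 0] 00001*, 00011*, 00110*, 01000*, 01001*, 01010*, 01011*, 01101*, 01110*, 01111*, 10101*, 10111*, 11100*, 11101*
[col 1] -1101, 0-001*, 0-011*, 0-110, 000-1*, 01-01*, 01-10*, 01-11*, 010-0*, 010-1*, 0100-*, 0101-*, 011-1*, 0111-*, 1-101, 101-1, 1110-
[col 2] 0-0-1, 01--1, 01-1-, 010--
Prime implicants: -1101, 0-0-1, 0-110, 01--1, 01-1-, 010--, 1-101, 101-1, 1110-
PI chart (minterm → PIs covering it):
  1 | 0-0-1  (sole → essential)
  3 | 0-0-1  (sole → essential)
  8 | 010--  (sole → essential)
  9 | 0-0-1,01--1,010--
  10 | 01-1-,010--
  13 | -1101,01--1
  14 | 0-110,01-1-
  15 | 01--1,01-1-
  21 | 1-101,101-1
  23 | 101-1  (sole → essential)
  28 | 1110-  (sole → essential)
  29 | -1101,1-101,1110-
Essential prime implicants: 0-0-1, 010--, 101-1, 1110-

YES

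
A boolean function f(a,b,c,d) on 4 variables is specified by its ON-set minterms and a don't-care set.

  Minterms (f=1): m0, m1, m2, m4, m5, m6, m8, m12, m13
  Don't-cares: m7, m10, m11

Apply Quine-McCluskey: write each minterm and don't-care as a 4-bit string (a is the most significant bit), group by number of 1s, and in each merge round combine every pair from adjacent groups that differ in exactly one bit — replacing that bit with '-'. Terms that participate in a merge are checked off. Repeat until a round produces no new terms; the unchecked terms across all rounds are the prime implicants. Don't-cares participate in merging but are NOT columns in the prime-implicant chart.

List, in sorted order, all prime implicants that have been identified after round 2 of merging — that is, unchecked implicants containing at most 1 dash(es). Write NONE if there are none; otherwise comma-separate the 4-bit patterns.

101-

[col 0] 0000*, 0001*, 0010*, 0100*, 0101*, 0110*, 0111*, 1000*, 1010*, 1011*, 1100*, 1101*
[col 1] -000*, -010*, -100*, -101*, 0-00*, 0-01*, 0-10*, 00-0*, 000-*, 01-0*, 01-1*, 010-*, 011-*, 1-00*, 10-0*, 101-, 110-*
[col 2] --00, -0-0, -10-, 0--0, 0-0-, 01--
Prime implicants: --00, -0-0, -10-, 0--0, 0-0-, 01--, 101-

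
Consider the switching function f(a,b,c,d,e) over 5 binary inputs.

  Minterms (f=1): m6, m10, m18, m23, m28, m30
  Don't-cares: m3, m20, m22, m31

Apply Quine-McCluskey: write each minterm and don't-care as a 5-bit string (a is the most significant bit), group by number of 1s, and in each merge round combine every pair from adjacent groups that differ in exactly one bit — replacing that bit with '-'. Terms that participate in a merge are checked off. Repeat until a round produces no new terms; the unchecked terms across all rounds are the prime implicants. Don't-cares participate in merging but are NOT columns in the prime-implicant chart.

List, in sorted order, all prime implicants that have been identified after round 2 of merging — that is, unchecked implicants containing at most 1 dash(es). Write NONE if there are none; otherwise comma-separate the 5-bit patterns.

-0110, 00011, 01010, 10-10

size-2^0 implicants → 00011  00110(✓)  01010  10010(✓)  10100(✓)  10110(✓)  10111(✓)  11100(✓)  11110(✓)  11111(✓)
size-2^1 implicants → -0110  1-100(✓)  1-110(✓)  1-111(✓)  10-10  101-0(✓)  1011-(✓)  111-0(✓)  1111-(✓)
size-2^2 implicants → 1-1-0  1-11-
Unchecked terms (primes): -0110, 00011, 01010, 1-1-0, 1-11-, 10-10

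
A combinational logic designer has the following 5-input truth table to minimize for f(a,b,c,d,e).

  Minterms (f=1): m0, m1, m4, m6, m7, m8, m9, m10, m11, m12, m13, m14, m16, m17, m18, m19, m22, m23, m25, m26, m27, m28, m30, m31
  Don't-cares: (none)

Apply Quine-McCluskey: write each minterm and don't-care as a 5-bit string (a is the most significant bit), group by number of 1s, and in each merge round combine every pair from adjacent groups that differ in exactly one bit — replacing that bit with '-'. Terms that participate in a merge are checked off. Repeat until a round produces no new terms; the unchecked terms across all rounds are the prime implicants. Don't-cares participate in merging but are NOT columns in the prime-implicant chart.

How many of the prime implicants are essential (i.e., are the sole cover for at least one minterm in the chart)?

[col 0] 00000*, 00001*, 00100*, 00110*, 00111*, 01000*, 01001*, 01010*, 01011*, 01100*, 01101*, 01110*, 10000*, 10001*, 10010*, 10011*, 10110*, 10111*, 11001*, 11010*, 11011*, 11100*, 11110*, 11111*
[col 1] -0000*, -0001*, -0110*, -0111*, -1001*, -1010*, -1011*, -1100*, -1110*, 0-000*, 0-001*, 0-100*, 0-110*, 00-00*, 0000-*, 001-0*, 0011-*, 01-00*, 01-01*, 01-10*, 010-0*, 010-1*, 0100-*, 0101-*, 011-0*, 0110-*, 1-001*, 1-010*, 1-011*, 1-110*, 1-111*, 10-10*, 10-11*, 100-0*, 100-1*, 1000-*, 1001-*, 1011-*, 11-10*, 11-11*, 110-1*, 1101-*, 111-0*, 1111-*
[col 2] --001, --110, -000-, -011-, -1-10, -10-1, -101-, -11-0, 0--00, 0-00-, 0-1-0, 01--0, 01-0-, 010--, 1--10*, 1--11*, 1-0-1, 1-01-*, 1-11-*, 10-1-*, 100--, 11-1-*
[col 3] 1--1-
Prime implicants: --001, --110, -000-, -011-, -1-10, -10-1, -101-, -11-0, 0--00, 0-00-, 0-1-0, 01--0, 01-0-, 010--, 1--1-, 1-0-1, 100--
PI chart (minterm → PIs covering it):
  0 | -000-,0--00,0-00-
  1 | --001,-000-,0-00-
  4 | 0--00,0-1-0
  6 | --110,-011-,0-1-0
  7 | -011-  (sole → essential)
  8 | 0--00,0-00-,01--0,01-0-,010--
  9 | --001,-10-1,0-00-,01-0-,010--
  10 | -1-10,-101-,01--0,010--
  11 | -10-1,-101-,010--
  12 | -11-0,0--00,0-1-0,01--0,01-0-
  13 | 01-0-  (sole → essential)
  14 | --110,-1-10,-11-0,0-1-0,01--0
  16 | -000-,100--
  17 | --001,-000-,1-0-1,100--
  18 | 1--1-,100--
  19 | 1--1-,1-0-1,100--
  22 | --110,-011-,1--1-
  23 | -011-,1--1-
  25 | --001,-10-1,1-0-1
  26 | -1-10,-101-,1--1-
  27 | -10-1,-101-,1--1-,1-0-1
  28 | -11-0  (sole → essential)
  30 | --110,-1-10,-11-0,1--1-
  31 | 1--1-  (sole → essential)
Essential prime implicants: -011-, -11-0, 01-0-, 1--1-

4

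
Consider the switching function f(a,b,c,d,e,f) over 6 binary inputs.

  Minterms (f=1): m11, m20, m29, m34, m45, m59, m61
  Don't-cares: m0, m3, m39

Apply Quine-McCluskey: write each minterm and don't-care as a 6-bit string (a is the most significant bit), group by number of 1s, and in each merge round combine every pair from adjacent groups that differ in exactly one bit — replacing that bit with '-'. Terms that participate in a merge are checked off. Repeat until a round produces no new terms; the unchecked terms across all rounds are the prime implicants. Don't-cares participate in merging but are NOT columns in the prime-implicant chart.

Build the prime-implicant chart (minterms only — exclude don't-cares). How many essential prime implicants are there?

Round 0: 000000 000011✓ 001011✓ 010100 011101✓ 100010 100111 101101✓ 111011 111101✓
Round 1: -11101 00-011 1-1101
PIs = {-11101, 00-011, 000000, 010100, 1-1101, 100010, 100111, 111011}
Coverage chart:
  m11: 00-011 ←essential
  m20: 010100 ←essential
  m29: -11101 ←essential
  m34: 100010 ←essential
  m45: 1-1101 ←essential
  m59: 111011 ←essential
  m61: -11101,1-1101
Essential: -11101, 00-011, 010100, 1-1101, 100010, 111011

6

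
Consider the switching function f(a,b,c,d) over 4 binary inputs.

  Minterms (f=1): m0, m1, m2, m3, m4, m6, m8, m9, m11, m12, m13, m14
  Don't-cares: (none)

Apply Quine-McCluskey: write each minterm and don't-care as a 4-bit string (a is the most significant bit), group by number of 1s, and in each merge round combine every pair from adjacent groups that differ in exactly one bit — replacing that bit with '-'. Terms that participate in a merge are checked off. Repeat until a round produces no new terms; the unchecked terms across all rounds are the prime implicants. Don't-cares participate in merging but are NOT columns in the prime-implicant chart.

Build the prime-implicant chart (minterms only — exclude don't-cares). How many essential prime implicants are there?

3

[col 0] 0000*, 0001*, 0010*, 0011*, 0100*, 0110*, 1000*, 1001*, 1011*, 1100*, 1101*, 1110*
[col 1] -000*, -001*, -011*, -100*, -110*, 0-00*, 0-10*, 00-0*, 00-1*, 000-*, 001-*, 01-0*, 1-00*, 1-01*, 10-1*, 100-*, 11-0*, 110-*
[col 2] --00, -0-1, -00-, -1-0, 0--0, 00--, 1-0-
Prime implicants: --00, -0-1, -00-, -1-0, 0--0, 00--, 1-0-
PI chart (minterm → PIs covering it):
  0 | --00,-00-,0--0,00--
  1 | -0-1,-00-,00--
  2 | 0--0,00--
  3 | -0-1,00--
  4 | --00,-1-0,0--0
  6 | -1-0,0--0
  8 | --00,-00-,1-0-
  9 | -0-1,-00-,1-0-
  11 | -0-1  (sole → essential)
  12 | --00,-1-0,1-0-
  13 | 1-0-  (sole → essential)
  14 | -1-0  (sole → essential)
Essential prime implicants: -0-1, -1-0, 1-0-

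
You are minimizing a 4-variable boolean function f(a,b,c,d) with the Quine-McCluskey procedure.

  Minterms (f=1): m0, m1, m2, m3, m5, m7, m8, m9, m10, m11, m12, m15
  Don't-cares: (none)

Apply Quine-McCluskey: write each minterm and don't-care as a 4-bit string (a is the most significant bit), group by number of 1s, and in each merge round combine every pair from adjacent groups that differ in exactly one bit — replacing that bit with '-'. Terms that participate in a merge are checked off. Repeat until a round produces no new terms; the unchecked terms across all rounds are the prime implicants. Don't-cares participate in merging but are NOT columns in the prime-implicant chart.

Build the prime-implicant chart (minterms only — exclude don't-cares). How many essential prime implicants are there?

4

size-2^0 implicants → 0000(✓)  0001(✓)  0010(✓)  0011(✓)  0101(✓)  0111(✓)  1000(✓)  1001(✓)  1010(✓)  1011(✓)  1100(✓)  1111(✓)
size-2^1 implicants → -000(✓)  -001(✓)  -010(✓)  -011(✓)  -111(✓)  0-01(✓)  0-11(✓)  00-0(✓)  00-1(✓)  000-(✓)  001-(✓)  01-1(✓)  1-00  1-11(✓)  10-0(✓)  10-1(✓)  100-(✓)  101-(✓)
size-2^2 implicants → --11  -0-0(✓)  -0-1(✓)  -00-(✓)  -01-(✓)  0--1  00--(✓)  10--(✓)
size-2^3 implicants → -0--
Unchecked terms (primes): --11, -0--, 0--1, 1-00
Minterm coverage:
  m0 ⊆ -0-- [E]
  m1 ⊆ -0--,0--1
  m2 ⊆ -0-- [E]
  m3 ⊆ --11,-0--,0--1
  m5 ⊆ 0--1 [E]
  m7 ⊆ --11,0--1
  m8 ⊆ -0--,1-00
  m9 ⊆ -0-- [E]
  m10 ⊆ -0-- [E]
  m11 ⊆ --11,-0--
  m12 ⊆ 1-00 [E]
  m15 ⊆ --11 [E]
E = {--11, -0--, 0--1, 1-00}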